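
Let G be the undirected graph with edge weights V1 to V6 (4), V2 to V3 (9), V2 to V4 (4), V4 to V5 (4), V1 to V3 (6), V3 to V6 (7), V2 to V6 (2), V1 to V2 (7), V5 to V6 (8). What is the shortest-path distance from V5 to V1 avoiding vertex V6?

15

Paths from V5 to V1 avoiding V6:
V5-V4-V2-V3-V1: 4 + 4 + 9 + 6 = 23
V5-V4-V2-V1: 4 + 4 + 7 = 15
Best route has total 15.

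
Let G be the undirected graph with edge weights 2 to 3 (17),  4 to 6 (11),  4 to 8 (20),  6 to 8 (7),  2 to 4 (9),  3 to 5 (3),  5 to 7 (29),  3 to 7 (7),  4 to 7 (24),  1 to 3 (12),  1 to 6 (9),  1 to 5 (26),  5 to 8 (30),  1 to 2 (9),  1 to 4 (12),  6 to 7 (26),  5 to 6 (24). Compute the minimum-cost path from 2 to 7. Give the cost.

24

Checking several routes:
2 - 3 - 7: 17 + 7 = 24
2 - 4 - 1 - 3 - 7: 9 + 12 + 12 + 7 = 40
2 - 1 - 3 - 7: 9 + 12 + 7 = 28
2 - 4 - 7: 9 + 24 = 33
2 - 1 - 4 - 7: 9 + 12 + 24 = 45
2 - 1 - 6 - 7: 9 + 9 + 26 = 44
Best route has total 24.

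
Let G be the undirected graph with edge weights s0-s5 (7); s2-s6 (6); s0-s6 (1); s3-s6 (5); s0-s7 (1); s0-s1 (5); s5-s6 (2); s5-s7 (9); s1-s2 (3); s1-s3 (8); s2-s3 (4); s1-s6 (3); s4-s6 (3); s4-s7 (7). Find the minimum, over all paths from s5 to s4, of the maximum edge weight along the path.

Comparing a few candidate routes:
s5 -> s6 -> s4: max(2, 3) = 3
s5 -> s6 -> s3 -> s2 -> s1 -> s0 -> s7 -> s4: max(2, 5, 4, 3, 5, 1, 7) = 7
s5 -> s6 -> s2 -> s1 -> s0 -> s7 -> s4: max(2, 6, 3, 5, 1, 7) = 7
Best route has worst link 3.

3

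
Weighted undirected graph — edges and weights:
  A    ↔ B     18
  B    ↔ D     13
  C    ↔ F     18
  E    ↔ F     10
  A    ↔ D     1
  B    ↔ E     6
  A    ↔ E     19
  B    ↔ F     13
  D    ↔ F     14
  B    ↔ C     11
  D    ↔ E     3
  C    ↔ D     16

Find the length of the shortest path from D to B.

A few of the D→B routes:
D-E-B: 3 + 6 = 9
D-B: 13
D-A-E-B: 1 + 19 + 6 = 26
D-A-B: 1 + 18 = 19
Best route has total 9.

9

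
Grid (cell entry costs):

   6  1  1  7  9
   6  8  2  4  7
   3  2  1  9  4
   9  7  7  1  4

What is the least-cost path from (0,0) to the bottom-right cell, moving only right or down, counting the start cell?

Path [0,0] → [0,1] → [0,2] → [1,2] → [2,2] → [3,2] → [3,3] → [3,4]: 6 + 1 + 1 + 2 + 1 + 7 + 1 + 4 = 23.

23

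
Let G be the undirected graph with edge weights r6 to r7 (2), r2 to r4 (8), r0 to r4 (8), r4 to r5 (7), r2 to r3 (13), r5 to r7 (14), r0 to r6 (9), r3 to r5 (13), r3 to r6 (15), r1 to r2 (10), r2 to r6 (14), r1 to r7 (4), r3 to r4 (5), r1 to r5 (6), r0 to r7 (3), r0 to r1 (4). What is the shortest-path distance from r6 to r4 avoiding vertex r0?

Checking several routes:
r6 -> r7 -> r5 -> r4: 2 + 14 + 7 = 23
r6 -> r7 -> r1 -> r5 -> r4: 2 + 4 + 6 + 7 = 19
r6 -> r7 -> r1 -> r2 -> r4: 2 + 4 + 10 + 8 = 24
r6 -> r3 -> r4: 15 + 5 = 20
r6 -> r2 -> r4: 14 + 8 = 22
Shortest: 19.

19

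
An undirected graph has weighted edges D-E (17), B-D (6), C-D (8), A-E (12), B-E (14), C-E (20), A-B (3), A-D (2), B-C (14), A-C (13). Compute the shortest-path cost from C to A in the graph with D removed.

13

Routes from C to A avoiding D:
C→A: 13
C→E→A: 20 + 12 = 32
C→B→E→A: 14 + 14 + 12 = 40
C→B→A: 14 + 3 = 17
C→E→B→A: 20 + 14 + 3 = 37
Shortest: 13.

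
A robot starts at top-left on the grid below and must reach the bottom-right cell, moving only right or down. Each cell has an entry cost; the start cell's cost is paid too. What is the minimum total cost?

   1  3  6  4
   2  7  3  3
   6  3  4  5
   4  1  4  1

18

Cheapest: r0c0 → r1c0 → r2c0 → r2c1 → r3c1 → r3c2 → r3c3
  1 + 2 + 6 + 3 + 1 + 4 + 1 = 18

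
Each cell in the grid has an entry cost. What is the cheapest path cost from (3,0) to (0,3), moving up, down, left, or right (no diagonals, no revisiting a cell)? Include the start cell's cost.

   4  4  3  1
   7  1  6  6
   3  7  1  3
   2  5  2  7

20

Take (3,0) → (3,1) → (3,2) → (2,2) → (1,2) → (0,2) → (0,3) for a total of 2 + 5 + 2 + 1 + 6 + 3 + 1 = 20.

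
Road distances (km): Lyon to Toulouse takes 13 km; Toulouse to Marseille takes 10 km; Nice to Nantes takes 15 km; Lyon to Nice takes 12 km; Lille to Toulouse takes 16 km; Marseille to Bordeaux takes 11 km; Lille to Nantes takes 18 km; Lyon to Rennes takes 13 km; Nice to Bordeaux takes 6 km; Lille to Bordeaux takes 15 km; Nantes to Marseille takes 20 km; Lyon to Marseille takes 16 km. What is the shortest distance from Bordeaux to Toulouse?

Some routes from Bordeaux to Toulouse:
Bordeaux - Nice - Lyon - Marseille - Toulouse: 6 + 12 + 16 + 10 = 44
Bordeaux - Nice - Lyon - Toulouse: 6 + 12 + 13 = 31
Bordeaux - Marseille - Lyon - Toulouse: 11 + 16 + 13 = 40
Bordeaux - Lille - Toulouse: 15 + 16 = 31
Bordeaux - Marseille - Toulouse: 11 + 10 = 21
The minimum is 21 km.

21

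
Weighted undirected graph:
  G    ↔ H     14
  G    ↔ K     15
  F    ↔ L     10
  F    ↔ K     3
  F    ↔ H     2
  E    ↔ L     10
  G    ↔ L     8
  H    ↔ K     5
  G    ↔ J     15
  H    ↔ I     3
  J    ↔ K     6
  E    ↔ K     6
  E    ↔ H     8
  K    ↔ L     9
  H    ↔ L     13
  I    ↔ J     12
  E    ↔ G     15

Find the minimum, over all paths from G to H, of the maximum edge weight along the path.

Comparing a few candidate routes:
G - L - K - E - H: max(8, 9, 6, 8) = 9
G - L - E - H: max(8, 10, 8) = 10
G - L - E - K - F - H: max(8, 10, 6, 3, 2) = 10
G - L - E - K - H: max(8, 10, 6, 5) = 10
G - L - K - H: max(8, 9, 5) = 9
G - L - K - F - H: max(8, 9, 3, 2) = 9
Smallest bottleneck: 9.

9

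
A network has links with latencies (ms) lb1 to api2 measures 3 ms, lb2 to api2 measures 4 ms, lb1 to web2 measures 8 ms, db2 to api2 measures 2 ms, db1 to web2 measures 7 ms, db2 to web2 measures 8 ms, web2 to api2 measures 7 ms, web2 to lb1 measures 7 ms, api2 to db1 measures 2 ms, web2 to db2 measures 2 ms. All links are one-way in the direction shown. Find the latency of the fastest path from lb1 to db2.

Candidate routes:
lb1→web2→db2: 8 + 2 = 10
lb1→api2→db1→web2→db2: 3 + 2 + 7 + 2 = 14
The minimum is 10 ms.

10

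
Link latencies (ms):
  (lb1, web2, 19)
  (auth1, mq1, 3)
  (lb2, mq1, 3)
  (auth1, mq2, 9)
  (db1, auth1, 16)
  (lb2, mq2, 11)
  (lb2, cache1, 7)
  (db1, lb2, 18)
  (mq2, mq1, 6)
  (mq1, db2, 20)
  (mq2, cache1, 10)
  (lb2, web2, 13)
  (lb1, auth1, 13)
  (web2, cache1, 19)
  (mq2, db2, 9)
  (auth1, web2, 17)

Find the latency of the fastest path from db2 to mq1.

Checking several routes:
db2 → mq2 → lb2 → mq1: 9 + 11 + 3 = 23
db2 → mq2 → mq1: 9 + 6 = 15
db2 → mq2 → cache1 → lb2 → mq1: 9 + 10 + 7 + 3 = 29
db2 → mq1: 20
db2 → mq2 → auth1 → mq1: 9 + 9 + 3 = 21
Shortest: 15 ms.

15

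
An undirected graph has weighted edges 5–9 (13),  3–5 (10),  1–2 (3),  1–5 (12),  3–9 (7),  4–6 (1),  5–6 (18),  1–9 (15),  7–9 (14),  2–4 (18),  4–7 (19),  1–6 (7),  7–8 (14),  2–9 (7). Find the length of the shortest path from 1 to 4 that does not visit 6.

Some routes from 1 to 4 avoiding 6:
1→9→7→4: 15 + 14 + 19 = 48
1→2→9→7→4: 3 + 7 + 14 + 19 = 43
1→9→2→4: 15 + 7 + 18 = 40
1→2→4: 3 + 18 = 21
Best route has total 21.

21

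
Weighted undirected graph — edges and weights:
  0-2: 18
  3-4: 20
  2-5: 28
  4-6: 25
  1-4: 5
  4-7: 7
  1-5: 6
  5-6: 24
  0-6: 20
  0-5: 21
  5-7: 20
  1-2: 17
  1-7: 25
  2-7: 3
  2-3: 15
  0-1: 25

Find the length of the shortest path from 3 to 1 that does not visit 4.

Some routes from 3 to 1 avoiding 4:
3-2-7-5-1: 15 + 3 + 20 + 6 = 44
3-2-1: 15 + 17 = 32
3-2-7-1: 15 + 3 + 25 = 43
3-2-5-1: 15 + 28 + 6 = 49
Best route has total 32.

32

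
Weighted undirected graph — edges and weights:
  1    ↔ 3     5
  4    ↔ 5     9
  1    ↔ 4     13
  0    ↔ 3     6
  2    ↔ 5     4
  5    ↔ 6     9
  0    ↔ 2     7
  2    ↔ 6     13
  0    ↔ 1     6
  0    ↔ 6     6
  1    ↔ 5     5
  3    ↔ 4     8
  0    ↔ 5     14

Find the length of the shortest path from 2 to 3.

Checking several routes:
2 - 5 - 4 - 3: 4 + 9 + 8 = 21
2 - 0 - 1 - 3: 7 + 6 + 5 = 18
2 - 0 - 3: 7 + 6 = 13
2 - 5 - 1 - 3: 4 + 5 + 5 = 14
Best route has total 13.

13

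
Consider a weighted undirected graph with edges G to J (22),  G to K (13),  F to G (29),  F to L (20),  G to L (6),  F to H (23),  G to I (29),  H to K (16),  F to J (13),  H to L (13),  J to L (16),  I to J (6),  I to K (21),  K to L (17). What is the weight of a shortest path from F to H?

Some routes from F to H:
F - L - K - H: 20 + 17 + 16 = 53
F - G - L - H: 29 + 6 + 13 = 48
F - L - H: 20 + 13 = 33
F - J - L - H: 13 + 16 + 13 = 42
F - H: 23
Best route has total 23.

23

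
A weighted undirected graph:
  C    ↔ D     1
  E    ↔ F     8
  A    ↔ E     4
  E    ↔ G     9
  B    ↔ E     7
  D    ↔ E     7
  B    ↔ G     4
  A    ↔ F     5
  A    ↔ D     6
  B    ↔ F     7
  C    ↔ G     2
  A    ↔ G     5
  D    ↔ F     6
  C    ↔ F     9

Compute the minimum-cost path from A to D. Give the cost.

6

A few of the A→D routes:
A→E→D: 4 + 7 = 11
A→G→C→D: 5 + 2 + 1 = 8
A→F→D: 5 + 6 = 11
A→D: 6
A→F→C→D: 5 + 9 + 1 = 15
A→E→G→C→D: 4 + 9 + 2 + 1 = 16
The minimum is 6.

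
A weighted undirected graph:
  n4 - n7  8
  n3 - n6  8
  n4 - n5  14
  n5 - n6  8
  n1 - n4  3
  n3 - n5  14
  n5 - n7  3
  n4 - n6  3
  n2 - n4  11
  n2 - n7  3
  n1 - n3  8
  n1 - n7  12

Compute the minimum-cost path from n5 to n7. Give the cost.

Some routes from n5 to n7:
n5 - n6 - n4 - n2 - n7: 8 + 3 + 11 + 3 = 25
n5 - n4 - n7: 14 + 8 = 22
n5 - n7: 3
n5 - n6 - n4 - n1 - n7: 8 + 3 + 3 + 12 = 26
n5 - n6 - n4 - n7: 8 + 3 + 8 = 19
Best route has total 3.

3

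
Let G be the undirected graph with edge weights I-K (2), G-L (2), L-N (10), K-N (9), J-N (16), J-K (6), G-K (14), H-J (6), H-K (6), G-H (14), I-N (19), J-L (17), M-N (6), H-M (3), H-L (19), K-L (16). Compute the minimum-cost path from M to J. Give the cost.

A few of the M→J routes:
M→N→K→H→J: 6 + 9 + 6 + 6 = 27
M→N→J: 6 + 16 = 22
M→N→K→J: 6 + 9 + 6 = 21
M→N→L→J: 6 + 10 + 17 = 33
M→H→K→J: 3 + 6 + 6 = 15
M→H→J: 3 + 6 = 9
Best route has total 9.

9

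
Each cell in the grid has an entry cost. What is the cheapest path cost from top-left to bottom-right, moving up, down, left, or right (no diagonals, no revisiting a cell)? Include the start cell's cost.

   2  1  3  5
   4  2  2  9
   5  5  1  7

Take r0c0 → r0c1 → r1c1 → r1c2 → r2c2 → r2c3 for a total of 2 + 1 + 2 + 2 + 1 + 7 = 15.

15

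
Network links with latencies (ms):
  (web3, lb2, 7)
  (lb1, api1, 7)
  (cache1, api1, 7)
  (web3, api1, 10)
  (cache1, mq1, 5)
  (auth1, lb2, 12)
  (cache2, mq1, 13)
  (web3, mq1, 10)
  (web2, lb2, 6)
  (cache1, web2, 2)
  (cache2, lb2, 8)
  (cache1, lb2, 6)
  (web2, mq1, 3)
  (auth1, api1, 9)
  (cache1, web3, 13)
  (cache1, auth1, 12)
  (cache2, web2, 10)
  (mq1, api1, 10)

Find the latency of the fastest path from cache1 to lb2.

Comparing a few candidate routes:
cache1 - lb2: 6
cache1 - mq1 - web2 - lb2: 5 + 3 + 6 = 14
cache1 - web2 - cache2 - lb2: 2 + 10 + 8 = 20
cache1 - web2 - mq1 - web3 - lb2: 2 + 3 + 10 + 7 = 22
cache1 - web3 - lb2: 13 + 7 = 20
cache1 - web2 - lb2: 2 + 6 = 8
The minimum is 6 ms.

6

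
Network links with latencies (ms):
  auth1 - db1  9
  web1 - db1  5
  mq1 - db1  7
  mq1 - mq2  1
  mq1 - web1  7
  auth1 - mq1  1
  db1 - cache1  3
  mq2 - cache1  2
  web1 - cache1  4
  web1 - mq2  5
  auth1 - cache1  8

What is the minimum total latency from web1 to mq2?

5

A few of the web1→mq2 routes:
web1 - mq1 - mq2: 7 + 1 = 8
web1 - db1 - cache1 - mq2: 5 + 3 + 2 = 10
web1 - mq2: 5
web1 - cache1 - mq2: 4 + 2 = 6
The minimum is 5 ms.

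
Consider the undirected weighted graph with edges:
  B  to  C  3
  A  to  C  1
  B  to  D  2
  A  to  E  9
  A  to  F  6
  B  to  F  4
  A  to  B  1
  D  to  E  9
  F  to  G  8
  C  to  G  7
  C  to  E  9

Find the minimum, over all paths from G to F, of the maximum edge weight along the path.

7

Comparing a few candidate routes:
G → C → A → B → F: max(7, 1, 1, 4) = 7
G → C → A → F: max(7, 1, 6) = 7
G → C → B → A → F: max(7, 3, 1, 6) = 7
Smallest bottleneck: 7.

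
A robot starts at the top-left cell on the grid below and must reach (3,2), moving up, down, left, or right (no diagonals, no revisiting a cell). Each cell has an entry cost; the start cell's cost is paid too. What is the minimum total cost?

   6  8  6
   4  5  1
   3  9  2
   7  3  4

22

Take r0c0→r1c0→r1c1→r1c2→r2c2→r3c2 for a total of 6 + 4 + 5 + 1 + 2 + 4 = 22.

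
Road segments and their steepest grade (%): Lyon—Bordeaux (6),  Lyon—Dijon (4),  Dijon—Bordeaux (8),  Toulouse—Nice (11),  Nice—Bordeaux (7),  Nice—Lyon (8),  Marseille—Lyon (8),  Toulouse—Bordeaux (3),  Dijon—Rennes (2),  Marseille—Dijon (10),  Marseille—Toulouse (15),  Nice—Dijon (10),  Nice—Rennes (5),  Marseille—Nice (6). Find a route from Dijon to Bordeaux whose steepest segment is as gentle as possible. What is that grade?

6

Comparing a few candidate routes:
Dijon → Lyon → Bordeaux: max(4, 6) = 6
Dijon → Bordeaux: max(8) = 8
Dijon → Rennes → Nice → Bordeaux: max(2, 5, 7) = 7
Dijon → Rennes → Nice → Lyon → Bordeaux: max(2, 5, 8, 6) = 8
Dijon → Rennes → Nice → Marseille → Lyon → Bordeaux: max(2, 5, 6, 8, 6) = 8
Dijon → Lyon → Marseille → Nice → Bordeaux: max(4, 8, 6, 7) = 8
Smallest bottleneck: 6%.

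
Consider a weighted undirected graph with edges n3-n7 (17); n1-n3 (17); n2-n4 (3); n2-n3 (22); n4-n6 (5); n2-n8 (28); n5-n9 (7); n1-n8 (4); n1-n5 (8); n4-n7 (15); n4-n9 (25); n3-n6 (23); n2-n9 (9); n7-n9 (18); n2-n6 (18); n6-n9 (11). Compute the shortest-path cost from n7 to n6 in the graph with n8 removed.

20

Comparing a few candidate routes:
n7 - n4 - n2 - n6: 15 + 3 + 18 = 36
n7 - n4 - n6: 15 + 5 = 20
n7 - n9 - n6: 18 + 11 = 29
n7 - n9 - n2 - n4 - n6: 18 + 9 + 3 + 5 = 35
Shortest: 20.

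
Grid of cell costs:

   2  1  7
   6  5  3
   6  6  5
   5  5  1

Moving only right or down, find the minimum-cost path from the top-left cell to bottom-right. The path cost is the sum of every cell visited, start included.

17

Cheapest: [0,0]→[0,1]→[1,1]→[1,2]→[2,2]→[3,2]
  2 + 1 + 5 + 3 + 5 + 1 = 17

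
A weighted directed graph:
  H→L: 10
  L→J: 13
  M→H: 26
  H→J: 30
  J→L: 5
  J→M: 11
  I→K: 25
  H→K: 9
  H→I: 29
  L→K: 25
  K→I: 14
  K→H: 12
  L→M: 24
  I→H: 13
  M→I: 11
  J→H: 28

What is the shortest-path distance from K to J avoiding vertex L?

Routes from K to J avoiding L:
K→I→H→J: 14 + 13 + 30 = 57
K→H→J: 12 + 30 = 42
Best route has total 42.

42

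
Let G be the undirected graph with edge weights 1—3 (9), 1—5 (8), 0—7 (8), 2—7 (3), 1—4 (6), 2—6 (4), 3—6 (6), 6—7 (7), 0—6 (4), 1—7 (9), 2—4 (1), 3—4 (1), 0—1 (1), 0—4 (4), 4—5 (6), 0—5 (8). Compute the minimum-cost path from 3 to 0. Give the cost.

Comparing a few candidate routes:
3 -> 4 -> 2 -> 6 -> 0: 1 + 1 + 4 + 4 = 10
3 -> 6 -> 0: 6 + 4 = 10
3 -> 1 -> 0: 9 + 1 = 10
3 -> 4 -> 1 -> 0: 1 + 6 + 1 = 8
3 -> 4 -> 0: 1 + 4 = 5
Shortest: 5.

5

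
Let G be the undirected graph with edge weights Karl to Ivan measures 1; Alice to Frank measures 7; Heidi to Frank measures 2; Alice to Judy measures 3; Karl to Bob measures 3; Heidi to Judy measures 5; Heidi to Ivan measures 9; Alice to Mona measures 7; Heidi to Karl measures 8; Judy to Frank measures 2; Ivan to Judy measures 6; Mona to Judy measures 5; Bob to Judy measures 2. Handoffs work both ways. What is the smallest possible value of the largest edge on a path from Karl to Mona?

Checking several routes:
Karl → Ivan → Judy → Mona: max(1, 6, 5) = 6
Karl → Bob → Judy → Mona: max(3, 2, 5) = 5
Karl → Ivan → Judy → Frank → Alice → Mona: max(1, 6, 2, 7, 7) = 7
Karl → Ivan → Judy → Alice → Mona: max(1, 6, 3, 7) = 7
Best route has worst link 5.

5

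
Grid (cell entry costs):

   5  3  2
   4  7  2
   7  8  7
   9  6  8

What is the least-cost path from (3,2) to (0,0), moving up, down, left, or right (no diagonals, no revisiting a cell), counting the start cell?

Best path: [3,2] [2,2] [1,2] [0,2] [0,1] [0,0]
Cost: 8 + 7 + 2 + 2 + 3 + 5 = 27

27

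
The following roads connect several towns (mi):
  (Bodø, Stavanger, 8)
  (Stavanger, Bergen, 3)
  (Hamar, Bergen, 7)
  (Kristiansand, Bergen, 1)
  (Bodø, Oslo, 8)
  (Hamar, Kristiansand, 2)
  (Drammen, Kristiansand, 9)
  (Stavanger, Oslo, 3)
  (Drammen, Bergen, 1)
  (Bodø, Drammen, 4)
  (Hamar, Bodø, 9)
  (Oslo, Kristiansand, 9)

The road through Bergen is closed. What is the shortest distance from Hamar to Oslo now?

Comparing a few candidate routes:
Hamar → Kristiansand → Oslo: 2 + 9 = 11
Hamar → Bodø → Oslo: 9 + 8 = 17
Hamar → Bodø → Stavanger → Oslo: 9 + 8 + 3 = 20
Best route has total 11 mi.

11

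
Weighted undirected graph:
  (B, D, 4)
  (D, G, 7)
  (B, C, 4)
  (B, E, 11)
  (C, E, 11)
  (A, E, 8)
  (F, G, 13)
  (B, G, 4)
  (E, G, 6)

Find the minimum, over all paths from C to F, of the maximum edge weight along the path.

Some routes from C to F:
C - B - G - F: max(4, 4, 13) = 13
C - B - D - G - F: max(4, 4, 7, 13) = 13
C - B - E - G - F: max(4, 11, 6, 13) = 13
Smallest bottleneck: 13.

13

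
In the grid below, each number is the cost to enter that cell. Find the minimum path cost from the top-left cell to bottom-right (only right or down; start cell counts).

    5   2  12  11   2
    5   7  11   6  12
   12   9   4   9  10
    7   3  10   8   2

Take r0c0 r0c1 r1c1 r2c1 r2c2 r2c3 r3c3 r3c4 for a total of 5 + 2 + 7 + 9 + 4 + 9 + 8 + 2 = 46.
(Top row then right column would cost 56.)

46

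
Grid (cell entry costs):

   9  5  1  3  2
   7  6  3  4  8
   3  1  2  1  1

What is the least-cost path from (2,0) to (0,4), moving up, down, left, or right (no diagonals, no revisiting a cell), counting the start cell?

Best path: r2c0 → r2c1 → r2c2 → r1c2 → r0c2 → r0c3 → r0c4
Cost: 3 + 1 + 2 + 3 + 1 + 3 + 2 = 15

15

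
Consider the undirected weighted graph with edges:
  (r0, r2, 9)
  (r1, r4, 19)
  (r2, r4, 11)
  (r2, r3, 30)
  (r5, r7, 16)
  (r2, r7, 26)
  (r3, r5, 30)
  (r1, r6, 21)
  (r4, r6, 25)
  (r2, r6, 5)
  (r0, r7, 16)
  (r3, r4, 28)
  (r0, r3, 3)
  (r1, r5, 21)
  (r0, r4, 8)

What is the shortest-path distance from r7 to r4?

24

A few of the r7→r4 routes:
r7 -> r0 -> r2 -> r6 -> r4: 16 + 9 + 5 + 25 = 55
r7 -> r2 -> r0 -> r4: 26 + 9 + 8 = 43
r7 -> r0 -> r4: 16 + 8 = 24
r7 -> r0 -> r3 -> r4: 16 + 3 + 28 = 47
r7 -> r2 -> r4: 26 + 11 = 37
r7 -> r0 -> r2 -> r4: 16 + 9 + 11 = 36
The minimum is 24.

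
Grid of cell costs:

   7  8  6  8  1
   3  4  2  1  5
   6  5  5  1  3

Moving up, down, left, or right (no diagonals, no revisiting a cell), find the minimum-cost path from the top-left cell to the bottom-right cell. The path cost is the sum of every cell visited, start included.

Best path: (0,0)→(1,0)→(1,1)→(1,2)→(1,3)→(2,3)→(2,4)
Cost: 7 + 3 + 4 + 2 + 1 + 1 + 3 = 21

21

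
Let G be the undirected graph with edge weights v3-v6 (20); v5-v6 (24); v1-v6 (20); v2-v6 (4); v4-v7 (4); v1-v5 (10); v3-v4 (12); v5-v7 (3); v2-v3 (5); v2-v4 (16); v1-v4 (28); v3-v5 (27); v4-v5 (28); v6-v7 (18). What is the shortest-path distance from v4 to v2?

Checking several routes:
v4→v3→v2: 12 + 5 = 17
v4→v2: 16
v4→v7→v6→v2: 4 + 18 + 4 = 26
The minimum is 16.

16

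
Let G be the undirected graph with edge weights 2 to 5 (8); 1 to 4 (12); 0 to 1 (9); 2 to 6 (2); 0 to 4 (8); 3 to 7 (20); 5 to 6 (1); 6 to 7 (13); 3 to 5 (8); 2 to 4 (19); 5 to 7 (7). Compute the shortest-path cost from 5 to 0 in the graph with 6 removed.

35

Candidate routes:
5 -> 2 -> 4 -> 0: 8 + 19 + 8 = 35
5 -> 2 -> 4 -> 1 -> 0: 8 + 19 + 12 + 9 = 48
The minimum is 35.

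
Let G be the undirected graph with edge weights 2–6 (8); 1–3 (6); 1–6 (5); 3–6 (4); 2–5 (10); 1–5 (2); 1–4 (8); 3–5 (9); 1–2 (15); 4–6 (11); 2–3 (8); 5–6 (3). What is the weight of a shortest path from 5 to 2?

A few of the 5→2 routes:
5 - 1 - 6 - 2: 2 + 5 + 8 = 15
5 - 6 - 2: 3 + 8 = 11
5 - 6 - 3 - 2: 3 + 4 + 8 = 15
5 - 1 - 2: 2 + 15 = 17
5 - 2: 10
5 - 1 - 3 - 2: 2 + 6 + 8 = 16
Shortest: 10.

10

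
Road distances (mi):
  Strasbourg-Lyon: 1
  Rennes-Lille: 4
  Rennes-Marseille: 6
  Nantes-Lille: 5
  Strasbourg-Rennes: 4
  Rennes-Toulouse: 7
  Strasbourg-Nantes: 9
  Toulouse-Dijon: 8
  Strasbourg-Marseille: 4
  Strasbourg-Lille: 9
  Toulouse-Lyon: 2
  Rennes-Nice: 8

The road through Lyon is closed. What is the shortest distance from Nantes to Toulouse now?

Some routes from Nantes to Toulouse avoiding Lyon:
Nantes→Lille→Rennes→Toulouse: 5 + 4 + 7 = 16
Nantes→Strasbourg→Marseille→Rennes→Toulouse: 9 + 4 + 6 + 7 = 26
Nantes→Strasbourg→Rennes→Toulouse: 9 + 4 + 7 = 20
Nantes→Lille→Strasbourg→Rennes→Toulouse: 5 + 9 + 4 + 7 = 25
Shortest: 16 mi.

16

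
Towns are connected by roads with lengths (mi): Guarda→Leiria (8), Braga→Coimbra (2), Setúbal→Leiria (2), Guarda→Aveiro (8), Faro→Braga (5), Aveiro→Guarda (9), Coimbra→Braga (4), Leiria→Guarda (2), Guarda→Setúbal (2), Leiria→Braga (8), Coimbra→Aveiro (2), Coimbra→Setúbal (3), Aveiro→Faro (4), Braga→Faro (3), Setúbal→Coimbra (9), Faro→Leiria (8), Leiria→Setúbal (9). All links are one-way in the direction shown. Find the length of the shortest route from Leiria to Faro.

11

Some routes from Leiria to Faro:
Leiria→Guarda→Aveiro→Faro: 2 + 8 + 4 = 14
Leiria→Braga→Faro: 8 + 3 = 11
Leiria→Guarda→Setúbal→Coimbra→Aveiro→Faro: 2 + 2 + 9 + 2 + 4 = 19
Leiria→Setúbal→Coimbra→Aveiro→Faro: 9 + 9 + 2 + 4 = 24
Leiria→Guarda→Setúbal→Coimbra→Braga→Faro: 2 + 2 + 9 + 4 + 3 = 20
Leiria→Braga→Coimbra→Aveiro→Faro: 8 + 2 + 2 + 4 = 16
The minimum is 11 mi.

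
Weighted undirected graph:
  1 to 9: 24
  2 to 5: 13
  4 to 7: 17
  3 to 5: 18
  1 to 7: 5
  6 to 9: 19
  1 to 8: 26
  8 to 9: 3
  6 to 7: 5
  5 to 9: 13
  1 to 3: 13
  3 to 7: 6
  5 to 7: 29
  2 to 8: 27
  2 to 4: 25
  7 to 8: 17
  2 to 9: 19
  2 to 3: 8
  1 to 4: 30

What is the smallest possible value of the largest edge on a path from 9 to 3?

13

A few of the 9→3 routes:
9→6→7→1→3: max(19, 5, 5, 13) = 19
9→5→3: max(13, 18) = 18
9→8→7→3: max(3, 17, 6) = 17
9→5→2→3: max(13, 13, 8) = 13
9→8→7→1→3: max(3, 17, 5, 13) = 17
Smallest bottleneck: 13.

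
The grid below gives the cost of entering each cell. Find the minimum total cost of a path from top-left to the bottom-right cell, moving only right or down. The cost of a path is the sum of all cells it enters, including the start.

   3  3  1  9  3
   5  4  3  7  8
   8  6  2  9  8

29

One optimal route is [0,0] -> [0,1] -> [0,2] -> [1,2] -> [2,2] -> [2,3] -> [2,4].
Its cost is 3 + 3 + 1 + 3 + 2 + 9 + 8 = 29.
For comparison, the top-then-right route costs 35.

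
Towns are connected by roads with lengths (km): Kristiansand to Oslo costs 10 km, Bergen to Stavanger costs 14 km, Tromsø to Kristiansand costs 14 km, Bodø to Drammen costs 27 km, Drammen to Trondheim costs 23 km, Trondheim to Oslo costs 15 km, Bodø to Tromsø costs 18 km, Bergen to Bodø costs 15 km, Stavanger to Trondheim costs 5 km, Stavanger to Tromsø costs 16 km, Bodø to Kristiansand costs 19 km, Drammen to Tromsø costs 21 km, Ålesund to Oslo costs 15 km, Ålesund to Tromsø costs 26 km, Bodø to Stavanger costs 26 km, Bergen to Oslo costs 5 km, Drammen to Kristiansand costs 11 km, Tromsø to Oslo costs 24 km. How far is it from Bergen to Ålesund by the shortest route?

20

A few of the Bergen→Ålesund routes:
Bergen - Stavanger - Tromsø - Ålesund: 14 + 16 + 26 = 56
Bergen - Oslo - Ålesund: 5 + 15 = 20
Bergen - Bodø - Tromsø - Ålesund: 15 + 18 + 26 = 59
Bergen - Oslo - Tromsø - Ålesund: 5 + 24 + 26 = 55
Bergen - Oslo - Kristiansand - Tromsø - Ålesund: 5 + 10 + 14 + 26 = 55
Bergen - Stavanger - Trondheim - Oslo - Ålesund: 14 + 5 + 15 + 15 = 49
Shortest: 20 km.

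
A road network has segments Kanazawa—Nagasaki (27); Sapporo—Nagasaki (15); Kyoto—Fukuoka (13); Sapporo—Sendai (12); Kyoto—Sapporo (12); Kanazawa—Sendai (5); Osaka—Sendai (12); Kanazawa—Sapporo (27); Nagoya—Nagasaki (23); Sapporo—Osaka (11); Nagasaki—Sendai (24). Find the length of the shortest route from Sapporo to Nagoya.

A few of the Sapporo→Nagoya routes:
Sapporo-Nagasaki-Nagoya: 15 + 23 = 38
Sapporo-Sendai-Nagasaki-Nagoya: 12 + 24 + 23 = 59
Sapporo-Osaka-Sendai-Nagasaki-Nagoya: 11 + 12 + 24 + 23 = 70
Sapporo-Sendai-Kanazawa-Nagasaki-Nagoya: 12 + 5 + 27 + 23 = 67
Sapporo-Kanazawa-Nagasaki-Nagoya: 27 + 27 + 23 = 77
Best route has total 38 mi.

38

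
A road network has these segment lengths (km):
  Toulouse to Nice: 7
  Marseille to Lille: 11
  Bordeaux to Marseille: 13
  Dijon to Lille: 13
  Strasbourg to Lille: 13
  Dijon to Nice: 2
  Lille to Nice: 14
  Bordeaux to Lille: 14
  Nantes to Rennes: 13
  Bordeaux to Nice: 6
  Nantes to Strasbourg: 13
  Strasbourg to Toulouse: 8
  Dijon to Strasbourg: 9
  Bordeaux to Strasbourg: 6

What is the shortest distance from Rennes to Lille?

39

A few of the Rennes→Lille routes:
Rennes - Nantes - Strasbourg - Lille: 13 + 13 + 13 = 39
Rennes - Nantes - Strasbourg - Dijon - Lille: 13 + 13 + 9 + 13 = 48
Rennes - Nantes - Strasbourg - Bordeaux - Lille: 13 + 13 + 6 + 14 = 46
Best route has total 39 km.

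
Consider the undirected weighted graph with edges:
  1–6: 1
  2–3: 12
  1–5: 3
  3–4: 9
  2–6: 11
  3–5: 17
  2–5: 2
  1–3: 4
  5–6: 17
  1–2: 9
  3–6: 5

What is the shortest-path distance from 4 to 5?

16

Some routes from 4 to 5:
4→3→1→5: 9 + 4 + 3 = 16
4→3→6→1→5: 9 + 5 + 1 + 3 = 18
4→3→2→5: 9 + 12 + 2 = 23
Shortest: 16.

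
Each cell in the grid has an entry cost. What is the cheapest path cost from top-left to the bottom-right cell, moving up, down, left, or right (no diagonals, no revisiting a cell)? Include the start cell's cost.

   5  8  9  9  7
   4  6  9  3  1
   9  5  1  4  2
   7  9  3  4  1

28

Take r0c0 r1c0 r1c1 r2c1 r2c2 r2c3 r2c4 r3c4 for a total of 5 + 4 + 6 + 5 + 1 + 4 + 2 + 1 = 28.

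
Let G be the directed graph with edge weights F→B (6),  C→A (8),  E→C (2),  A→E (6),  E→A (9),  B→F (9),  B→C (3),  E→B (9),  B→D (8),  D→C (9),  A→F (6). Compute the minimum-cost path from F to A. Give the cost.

17

Routes from F to A:
F-B-C-A: 6 + 3 + 8 = 17
F-B-D-C-A: 6 + 8 + 9 + 8 = 31
Shortest: 17.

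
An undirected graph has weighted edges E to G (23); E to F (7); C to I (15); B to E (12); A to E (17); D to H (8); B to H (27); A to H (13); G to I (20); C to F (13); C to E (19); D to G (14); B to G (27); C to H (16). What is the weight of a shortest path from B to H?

27

Some routes from B to H:
B -> E -> C -> H: 12 + 19 + 16 = 47
B -> E -> F -> C -> H: 12 + 7 + 13 + 16 = 48
B -> H: 27
B -> E -> A -> H: 12 + 17 + 13 = 42
Shortest: 27.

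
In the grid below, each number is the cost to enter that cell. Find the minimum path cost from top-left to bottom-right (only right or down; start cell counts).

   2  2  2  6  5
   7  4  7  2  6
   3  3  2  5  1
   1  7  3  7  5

One optimal route is [0,0] [0,1] [1,1] [2,1] [2,2] [2,3] [2,4] [3,4].
Its cost is 2 + 2 + 4 + 3 + 2 + 5 + 1 + 5 = 24.
(Top row then right column would cost 29.)

24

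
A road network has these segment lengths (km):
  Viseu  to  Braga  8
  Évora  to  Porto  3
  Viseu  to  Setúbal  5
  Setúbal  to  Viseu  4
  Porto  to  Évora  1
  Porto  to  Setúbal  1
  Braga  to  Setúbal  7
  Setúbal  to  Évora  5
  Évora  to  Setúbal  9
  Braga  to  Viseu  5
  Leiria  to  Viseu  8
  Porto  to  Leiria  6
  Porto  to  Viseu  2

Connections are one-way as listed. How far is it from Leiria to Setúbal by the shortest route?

13

Candidate routes:
Leiria-Viseu-Setúbal: 8 + 5 = 13
Leiria-Viseu-Braga-Setúbal: 8 + 8 + 7 = 23
Shortest: 13 km.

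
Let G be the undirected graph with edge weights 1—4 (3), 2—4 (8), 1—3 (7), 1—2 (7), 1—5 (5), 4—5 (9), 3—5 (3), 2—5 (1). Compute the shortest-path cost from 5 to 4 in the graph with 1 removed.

9

Paths from 5 to 4 avoiding 1:
5-2-4: 1 + 8 = 9
5-4: 9
Best route has total 9.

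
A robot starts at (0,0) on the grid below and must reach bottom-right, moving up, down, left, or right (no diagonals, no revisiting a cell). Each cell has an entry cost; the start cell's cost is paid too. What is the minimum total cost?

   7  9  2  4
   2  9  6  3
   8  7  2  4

29

Cheapest: r0c0 → r0c1 → r0c2 → r0c3 → r1c3 → r2c3
  7 + 9 + 2 + 4 + 3 + 4 = 29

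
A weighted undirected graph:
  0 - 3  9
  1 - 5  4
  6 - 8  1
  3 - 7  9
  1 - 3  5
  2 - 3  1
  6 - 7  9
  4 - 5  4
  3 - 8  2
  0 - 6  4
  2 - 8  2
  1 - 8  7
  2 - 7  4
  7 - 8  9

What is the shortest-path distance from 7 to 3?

Some routes from 7 to 3:
7 -> 2 -> 8 -> 3: 4 + 2 + 2 = 8
7 -> 3: 9
7 -> 8 -> 3: 9 + 2 = 11
7 -> 2 -> 3: 4 + 1 = 5
Shortest: 5.

5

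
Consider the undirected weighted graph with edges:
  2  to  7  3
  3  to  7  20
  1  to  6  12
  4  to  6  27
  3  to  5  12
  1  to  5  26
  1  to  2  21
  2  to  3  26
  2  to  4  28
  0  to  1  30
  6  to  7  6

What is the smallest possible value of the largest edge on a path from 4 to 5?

27

Comparing a few candidate routes:
4 - 6 - 7 - 3 - 2 - 1 - 5: max(27, 6, 20, 26, 21, 26) = 27
4 - 6 - 1 - 2 - 7 - 3 - 5: max(27, 12, 21, 3, 20, 12) = 27
4 - 6 - 1 - 2 - 3 - 5: max(27, 12, 21, 26, 12) = 27
4 - 6 - 1 - 5: max(27, 12, 26) = 27
Smallest bottleneck: 27.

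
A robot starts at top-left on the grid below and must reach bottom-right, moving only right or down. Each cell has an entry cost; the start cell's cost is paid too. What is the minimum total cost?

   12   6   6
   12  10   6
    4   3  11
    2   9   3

Cheapest: (0,0) (1,0) (2,0) (3,0) (3,1) (3,2)
  12 + 12 + 4 + 2 + 9 + 3 = 42
(Top row then right column would cost 44.)

42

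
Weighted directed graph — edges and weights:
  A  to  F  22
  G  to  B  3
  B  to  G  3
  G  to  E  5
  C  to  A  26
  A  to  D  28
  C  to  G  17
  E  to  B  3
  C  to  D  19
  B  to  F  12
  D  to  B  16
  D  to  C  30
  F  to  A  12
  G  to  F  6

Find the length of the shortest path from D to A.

A few of the D→A routes:
D→C→A: 30 + 26 = 56
D→B→G→F→A: 16 + 3 + 6 + 12 = 37
D→B→F→A: 16 + 12 + 12 = 40
Shortest: 37.

37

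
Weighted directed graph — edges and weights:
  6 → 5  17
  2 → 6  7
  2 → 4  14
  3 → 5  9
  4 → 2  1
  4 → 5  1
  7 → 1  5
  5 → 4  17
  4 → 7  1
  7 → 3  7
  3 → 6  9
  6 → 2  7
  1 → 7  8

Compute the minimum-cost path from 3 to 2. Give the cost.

Candidate routes:
3 → 6 → 2: 9 + 7 = 16
3 → 6 → 5 → 4 → 2: 9 + 17 + 17 + 1 = 44
3 → 5 → 4 → 2: 9 + 17 + 1 = 27
The minimum is 16.

16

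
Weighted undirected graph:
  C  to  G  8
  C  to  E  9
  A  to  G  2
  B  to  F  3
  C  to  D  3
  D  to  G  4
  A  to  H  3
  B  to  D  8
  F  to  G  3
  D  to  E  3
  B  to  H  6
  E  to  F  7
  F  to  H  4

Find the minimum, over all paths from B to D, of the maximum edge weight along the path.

4

Comparing a few candidate routes:
B -> F -> G -> D: max(3, 3, 4) = 4
B -> H -> F -> G -> D: max(6, 4, 3, 4) = 6
B -> H -> A -> G -> D: max(6, 3, 2, 4) = 6
B -> F -> E -> D: max(3, 7, 3) = 7
B -> F -> H -> A -> G -> D: max(3, 4, 3, 2, 4) = 4
Smallest bottleneck: 4.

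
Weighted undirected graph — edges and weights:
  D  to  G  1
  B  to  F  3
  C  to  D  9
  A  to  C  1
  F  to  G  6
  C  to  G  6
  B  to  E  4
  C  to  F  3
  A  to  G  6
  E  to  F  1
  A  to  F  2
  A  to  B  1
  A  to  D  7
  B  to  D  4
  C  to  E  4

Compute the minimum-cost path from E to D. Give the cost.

8

Some routes from E to D:
E-B-D: 4 + 4 = 8
E-F-A-B-D: 1 + 2 + 1 + 4 = 8
E-F-C-A-B-D: 1 + 3 + 1 + 1 + 4 = 10
E-F-G-D: 1 + 6 + 1 = 8
E-F-A-G-D: 1 + 2 + 6 + 1 = 10
E-F-B-D: 1 + 3 + 4 = 8
The minimum is 8.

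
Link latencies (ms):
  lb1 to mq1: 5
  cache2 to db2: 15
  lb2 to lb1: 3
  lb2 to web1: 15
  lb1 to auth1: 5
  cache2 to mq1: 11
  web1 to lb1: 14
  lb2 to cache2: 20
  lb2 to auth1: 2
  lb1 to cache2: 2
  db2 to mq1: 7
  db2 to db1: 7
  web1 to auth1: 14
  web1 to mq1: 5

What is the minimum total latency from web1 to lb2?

13

Comparing a few candidate routes:
web1 -> lb1 -> lb2: 14 + 3 = 17
web1 -> mq1 -> lb1 -> auth1 -> lb2: 5 + 5 + 5 + 2 = 17
web1 -> lb2: 15
web1 -> auth1 -> lb2: 14 + 2 = 16
web1 -> mq1 -> lb1 -> lb2: 5 + 5 + 3 = 13
The minimum is 13 ms.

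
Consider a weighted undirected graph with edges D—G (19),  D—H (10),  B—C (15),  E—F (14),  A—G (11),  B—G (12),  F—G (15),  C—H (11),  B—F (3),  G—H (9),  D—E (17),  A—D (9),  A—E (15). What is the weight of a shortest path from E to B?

17

A few of the E→B routes:
E - F - B: 14 + 3 = 17
E - A - G - B: 15 + 11 + 12 = 38
E - F - G - B: 14 + 15 + 12 = 41
The minimum is 17.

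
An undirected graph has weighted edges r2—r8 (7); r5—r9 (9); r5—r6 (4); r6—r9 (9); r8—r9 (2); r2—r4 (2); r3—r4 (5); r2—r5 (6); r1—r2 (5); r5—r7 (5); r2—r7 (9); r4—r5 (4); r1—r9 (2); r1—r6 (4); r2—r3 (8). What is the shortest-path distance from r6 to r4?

8

Comparing a few candidate routes:
r6 → r5 → r2 → r4: 4 + 6 + 2 = 12
r6 → r5 → r4: 4 + 4 = 8
r6 → r1 → r2 → r4: 4 + 5 + 2 = 11
Best route has total 8.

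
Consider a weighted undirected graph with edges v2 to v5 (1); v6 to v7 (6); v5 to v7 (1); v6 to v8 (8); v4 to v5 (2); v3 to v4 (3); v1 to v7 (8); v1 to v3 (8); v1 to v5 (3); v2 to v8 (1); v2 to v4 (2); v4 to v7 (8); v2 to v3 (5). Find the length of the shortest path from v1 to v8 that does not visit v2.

Routes from v1 to v8 avoiding v2:
v1-v7-v6-v8: 8 + 6 + 8 = 22
v1-v3-v4-v5-v7-v6-v8: 8 + 3 + 2 + 1 + 6 + 8 = 28
v1-v3-v4-v7-v6-v8: 8 + 3 + 8 + 6 + 8 = 33
v1-v5-v4-v7-v6-v8: 3 + 2 + 8 + 6 + 8 = 27
v1-v5-v7-v6-v8: 3 + 1 + 6 + 8 = 18
The minimum is 18.

18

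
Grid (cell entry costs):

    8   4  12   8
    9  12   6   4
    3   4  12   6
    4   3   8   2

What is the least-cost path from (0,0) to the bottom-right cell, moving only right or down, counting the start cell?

Best path: [0,0] -> [1,0] -> [2,0] -> [2,1] -> [3,1] -> [3,2] -> [3,3]
Cost: 8 + 9 + 3 + 4 + 3 + 8 + 2 = 37

37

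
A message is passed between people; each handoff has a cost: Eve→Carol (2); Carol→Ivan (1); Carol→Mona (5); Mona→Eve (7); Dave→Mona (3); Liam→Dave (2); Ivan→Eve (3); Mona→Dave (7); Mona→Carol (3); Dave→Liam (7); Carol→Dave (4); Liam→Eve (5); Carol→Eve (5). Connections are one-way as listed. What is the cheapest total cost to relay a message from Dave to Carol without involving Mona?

14

Candidate routes:
Dave - Liam - Eve - Carol: 7 + 5 + 2 = 14
The minimum is 14.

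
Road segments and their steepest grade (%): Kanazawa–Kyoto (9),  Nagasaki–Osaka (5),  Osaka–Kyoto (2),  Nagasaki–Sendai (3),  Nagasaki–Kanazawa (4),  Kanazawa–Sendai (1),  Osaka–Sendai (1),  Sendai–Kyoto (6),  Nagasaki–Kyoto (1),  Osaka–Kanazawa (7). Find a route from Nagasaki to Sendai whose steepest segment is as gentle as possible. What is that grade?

2

Checking several routes:
Nagasaki → Kyoto → Osaka → Sendai: max(1, 2, 1) = 2
Nagasaki → Kyoto → Sendai: max(1, 6) = 6
Nagasaki → Kanazawa → Sendai: max(4, 1) = 4
Nagasaki → Osaka → Sendai: max(5, 1) = 5
Nagasaki → Sendai: max(3) = 3
Smallest bottleneck: 2%.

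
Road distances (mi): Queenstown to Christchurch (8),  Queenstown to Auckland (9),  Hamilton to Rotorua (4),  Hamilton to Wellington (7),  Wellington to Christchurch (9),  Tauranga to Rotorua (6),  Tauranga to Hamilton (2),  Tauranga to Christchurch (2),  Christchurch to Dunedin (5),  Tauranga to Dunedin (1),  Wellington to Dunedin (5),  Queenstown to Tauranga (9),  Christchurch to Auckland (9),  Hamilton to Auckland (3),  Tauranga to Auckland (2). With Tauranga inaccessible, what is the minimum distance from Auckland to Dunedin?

Some routes from Auckland to Dunedin avoiding Tauranga:
Auckland→Christchurch→Dunedin: 9 + 5 = 14
Auckland→Christchurch→Wellington→Dunedin: 9 + 9 + 5 = 23
Auckland→Queenstown→Christchurch→Dunedin: 9 + 8 + 5 = 22
Auckland→Hamilton→Wellington→Dunedin: 3 + 7 + 5 = 15
Shortest: 14 mi.

14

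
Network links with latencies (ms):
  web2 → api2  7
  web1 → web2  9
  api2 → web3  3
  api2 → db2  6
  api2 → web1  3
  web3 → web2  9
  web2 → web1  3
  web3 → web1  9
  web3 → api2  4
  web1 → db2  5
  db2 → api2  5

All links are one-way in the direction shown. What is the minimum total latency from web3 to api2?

Paths from web3 to api2:
web3 → api2: 4
web3 → web1 → db2 → api2: 9 + 5 + 5 = 19
web3 → web1 → web2 → api2: 9 + 9 + 7 = 25
web3 → web2 → api2: 9 + 7 = 16
web3 → web2 → web1 → db2 → api2: 9 + 3 + 5 + 5 = 22
Shortest: 4 ms.

4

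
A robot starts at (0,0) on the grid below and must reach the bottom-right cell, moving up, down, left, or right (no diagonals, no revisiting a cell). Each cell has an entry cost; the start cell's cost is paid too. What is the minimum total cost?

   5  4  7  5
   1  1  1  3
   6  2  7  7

18

Path [0,0] → [1,0] → [1,1] → [1,2] → [1,3] → [2,3]: 5 + 1 + 1 + 1 + 3 + 7 = 18.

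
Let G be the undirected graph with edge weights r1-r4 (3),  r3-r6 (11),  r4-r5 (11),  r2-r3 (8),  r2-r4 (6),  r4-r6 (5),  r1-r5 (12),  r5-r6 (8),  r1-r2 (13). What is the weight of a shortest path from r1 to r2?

Some routes from r1 to r2:
r1 - r4 - r2: 3 + 6 = 9
r1 - r2: 13
r1 - r5 - r4 - r2: 12 + 11 + 6 = 29
r1 - r4 - r6 - r3 - r2: 3 + 5 + 11 + 8 = 27
Best route has total 9.

9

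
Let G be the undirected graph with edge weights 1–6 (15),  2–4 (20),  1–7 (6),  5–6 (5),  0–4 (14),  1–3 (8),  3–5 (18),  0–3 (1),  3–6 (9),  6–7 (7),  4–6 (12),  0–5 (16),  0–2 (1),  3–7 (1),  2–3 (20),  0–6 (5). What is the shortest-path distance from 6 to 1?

13

Some routes from 6 to 1:
6-7-1: 7 + 6 = 13
6-0-3-1: 5 + 1 + 8 = 14
6-0-3-7-1: 5 + 1 + 1 + 6 = 13
Best route has total 13.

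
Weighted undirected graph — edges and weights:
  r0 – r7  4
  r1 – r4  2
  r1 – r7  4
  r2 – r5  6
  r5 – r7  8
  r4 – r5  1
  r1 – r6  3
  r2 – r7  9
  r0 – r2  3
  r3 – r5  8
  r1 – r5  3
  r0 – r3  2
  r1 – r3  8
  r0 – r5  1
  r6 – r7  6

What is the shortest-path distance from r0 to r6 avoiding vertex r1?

Some routes from r0 to r6 avoiding r1:
r0-r2-r7-r6: 3 + 9 + 6 = 18
r0-r5-r7-r6: 1 + 8 + 6 = 15
r0-r7-r6: 4 + 6 = 10
Shortest: 10.

10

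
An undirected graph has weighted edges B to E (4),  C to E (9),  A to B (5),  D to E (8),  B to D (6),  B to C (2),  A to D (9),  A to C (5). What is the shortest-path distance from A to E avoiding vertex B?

Candidate routes:
A → C → E: 5 + 9 = 14
A → D → E: 9 + 8 = 17
Best route has total 14.

14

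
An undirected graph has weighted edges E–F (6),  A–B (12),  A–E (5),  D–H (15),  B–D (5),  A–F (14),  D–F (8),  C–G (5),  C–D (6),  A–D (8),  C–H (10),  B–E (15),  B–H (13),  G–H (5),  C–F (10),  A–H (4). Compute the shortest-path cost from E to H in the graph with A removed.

A few of the E→H routes:
E → F → D → C → H: 6 + 8 + 6 + 10 = 30
E → B → H: 15 + 13 = 28
E → F → C → G → H: 6 + 10 + 5 + 5 = 26
E → F → C → H: 6 + 10 + 10 = 26
E → F → D → H: 6 + 8 + 15 = 29
Best route has total 26.

26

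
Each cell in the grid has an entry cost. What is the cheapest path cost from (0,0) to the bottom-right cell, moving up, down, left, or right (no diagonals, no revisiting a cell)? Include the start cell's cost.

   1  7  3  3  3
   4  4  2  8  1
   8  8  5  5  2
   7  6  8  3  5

25

Take (0,0) (0,1) (0,2) (0,3) (0,4) (1,4) (2,4) (3,4) for a total of 1 + 7 + 3 + 3 + 3 + 1 + 2 + 5 = 25.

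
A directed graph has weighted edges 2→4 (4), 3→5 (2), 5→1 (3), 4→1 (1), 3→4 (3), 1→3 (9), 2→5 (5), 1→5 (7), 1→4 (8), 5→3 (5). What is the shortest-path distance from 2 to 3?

10

A few of the 2→3 routes:
2-4-1-3: 4 + 1 + 9 = 14
2-5-1-3: 5 + 3 + 9 = 17
2-5-3: 5 + 5 = 10
Shortest: 10.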